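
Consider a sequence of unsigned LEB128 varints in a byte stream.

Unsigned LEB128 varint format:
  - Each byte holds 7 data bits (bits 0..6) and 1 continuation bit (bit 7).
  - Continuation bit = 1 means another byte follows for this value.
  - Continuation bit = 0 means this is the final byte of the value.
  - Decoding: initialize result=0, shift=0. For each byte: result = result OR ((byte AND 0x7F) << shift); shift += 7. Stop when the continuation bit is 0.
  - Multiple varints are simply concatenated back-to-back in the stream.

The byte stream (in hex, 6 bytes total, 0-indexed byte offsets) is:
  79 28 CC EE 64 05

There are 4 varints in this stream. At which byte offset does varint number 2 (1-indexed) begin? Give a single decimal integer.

  byte[0]=0x79 cont=0 payload=0x79=121: acc |= 121<<0 -> acc=121 shift=7 [end]
Varint 1: bytes[0:1] = 79 -> value 121 (1 byte(s))
  byte[1]=0x28 cont=0 payload=0x28=40: acc |= 40<<0 -> acc=40 shift=7 [end]
Varint 2: bytes[1:2] = 28 -> value 40 (1 byte(s))
  byte[2]=0xCC cont=1 payload=0x4C=76: acc |= 76<<0 -> acc=76 shift=7
  byte[3]=0xEE cont=1 payload=0x6E=110: acc |= 110<<7 -> acc=14156 shift=14
  byte[4]=0x64 cont=0 payload=0x64=100: acc |= 100<<14 -> acc=1652556 shift=21 [end]
Varint 3: bytes[2:5] = CC EE 64 -> value 1652556 (3 byte(s))
  byte[5]=0x05 cont=0 payload=0x05=5: acc |= 5<<0 -> acc=5 shift=7 [end]
Varint 4: bytes[5:6] = 05 -> value 5 (1 byte(s))

Answer: 1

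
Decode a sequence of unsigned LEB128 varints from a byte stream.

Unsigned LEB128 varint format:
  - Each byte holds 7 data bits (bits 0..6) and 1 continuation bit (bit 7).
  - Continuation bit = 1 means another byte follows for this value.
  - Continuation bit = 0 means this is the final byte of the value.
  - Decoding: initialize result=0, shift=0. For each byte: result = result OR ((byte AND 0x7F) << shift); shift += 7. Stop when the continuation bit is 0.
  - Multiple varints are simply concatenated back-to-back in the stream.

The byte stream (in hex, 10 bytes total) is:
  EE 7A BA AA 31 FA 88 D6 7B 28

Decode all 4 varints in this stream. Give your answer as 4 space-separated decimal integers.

  byte[0]=0xEE cont=1 payload=0x6E=110: acc |= 110<<0 -> acc=110 shift=7
  byte[1]=0x7A cont=0 payload=0x7A=122: acc |= 122<<7 -> acc=15726 shift=14 [end]
Varint 1: bytes[0:2] = EE 7A -> value 15726 (2 byte(s))
  byte[2]=0xBA cont=1 payload=0x3A=58: acc |= 58<<0 -> acc=58 shift=7
  byte[3]=0xAA cont=1 payload=0x2A=42: acc |= 42<<7 -> acc=5434 shift=14
  byte[4]=0x31 cont=0 payload=0x31=49: acc |= 49<<14 -> acc=808250 shift=21 [end]
Varint 2: bytes[2:5] = BA AA 31 -> value 808250 (3 byte(s))
  byte[5]=0xFA cont=1 payload=0x7A=122: acc |= 122<<0 -> acc=122 shift=7
  byte[6]=0x88 cont=1 payload=0x08=8: acc |= 8<<7 -> acc=1146 shift=14
  byte[7]=0xD6 cont=1 payload=0x56=86: acc |= 86<<14 -> acc=1410170 shift=21
  byte[8]=0x7B cont=0 payload=0x7B=123: acc |= 123<<21 -> acc=259359866 shift=28 [end]
Varint 3: bytes[5:9] = FA 88 D6 7B -> value 259359866 (4 byte(s))
  byte[9]=0x28 cont=0 payload=0x28=40: acc |= 40<<0 -> acc=40 shift=7 [end]
Varint 4: bytes[9:10] = 28 -> value 40 (1 byte(s))

Answer: 15726 808250 259359866 40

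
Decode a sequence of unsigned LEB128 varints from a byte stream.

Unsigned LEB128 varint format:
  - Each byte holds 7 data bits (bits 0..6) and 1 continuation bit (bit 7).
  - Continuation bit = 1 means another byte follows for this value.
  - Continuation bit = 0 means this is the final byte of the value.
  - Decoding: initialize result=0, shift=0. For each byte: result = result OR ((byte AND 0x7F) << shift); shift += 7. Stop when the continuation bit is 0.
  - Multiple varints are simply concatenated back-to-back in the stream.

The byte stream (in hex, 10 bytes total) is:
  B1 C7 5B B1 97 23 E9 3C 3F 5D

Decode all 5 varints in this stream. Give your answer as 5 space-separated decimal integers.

Answer: 1500081 576433 7785 63 93

Derivation:
  byte[0]=0xB1 cont=1 payload=0x31=49: acc |= 49<<0 -> acc=49 shift=7
  byte[1]=0xC7 cont=1 payload=0x47=71: acc |= 71<<7 -> acc=9137 shift=14
  byte[2]=0x5B cont=0 payload=0x5B=91: acc |= 91<<14 -> acc=1500081 shift=21 [end]
Varint 1: bytes[0:3] = B1 C7 5B -> value 1500081 (3 byte(s))
  byte[3]=0xB1 cont=1 payload=0x31=49: acc |= 49<<0 -> acc=49 shift=7
  byte[4]=0x97 cont=1 payload=0x17=23: acc |= 23<<7 -> acc=2993 shift=14
  byte[5]=0x23 cont=0 payload=0x23=35: acc |= 35<<14 -> acc=576433 shift=21 [end]
Varint 2: bytes[3:6] = B1 97 23 -> value 576433 (3 byte(s))
  byte[6]=0xE9 cont=1 payload=0x69=105: acc |= 105<<0 -> acc=105 shift=7
  byte[7]=0x3C cont=0 payload=0x3C=60: acc |= 60<<7 -> acc=7785 shift=14 [end]
Varint 3: bytes[6:8] = E9 3C -> value 7785 (2 byte(s))
  byte[8]=0x3F cont=0 payload=0x3F=63: acc |= 63<<0 -> acc=63 shift=7 [end]
Varint 4: bytes[8:9] = 3F -> value 63 (1 byte(s))
  byte[9]=0x5D cont=0 payload=0x5D=93: acc |= 93<<0 -> acc=93 shift=7 [end]
Varint 5: bytes[9:10] = 5D -> value 93 (1 byte(s))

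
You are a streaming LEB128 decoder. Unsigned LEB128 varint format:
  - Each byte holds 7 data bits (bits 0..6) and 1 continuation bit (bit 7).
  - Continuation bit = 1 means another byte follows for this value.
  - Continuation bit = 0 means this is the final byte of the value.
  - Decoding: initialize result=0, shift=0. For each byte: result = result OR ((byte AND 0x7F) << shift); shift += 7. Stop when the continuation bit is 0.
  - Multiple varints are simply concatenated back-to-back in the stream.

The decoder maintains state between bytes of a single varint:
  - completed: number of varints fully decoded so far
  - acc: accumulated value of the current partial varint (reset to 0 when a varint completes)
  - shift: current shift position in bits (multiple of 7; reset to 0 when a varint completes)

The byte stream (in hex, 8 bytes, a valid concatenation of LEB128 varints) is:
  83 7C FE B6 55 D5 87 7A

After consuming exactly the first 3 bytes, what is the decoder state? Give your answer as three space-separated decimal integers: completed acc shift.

byte[0]=0x83 cont=1 payload=0x03: acc |= 3<<0 -> completed=0 acc=3 shift=7
byte[1]=0x7C cont=0 payload=0x7C: varint #1 complete (value=15875); reset -> completed=1 acc=0 shift=0
byte[2]=0xFE cont=1 payload=0x7E: acc |= 126<<0 -> completed=1 acc=126 shift=7

Answer: 1 126 7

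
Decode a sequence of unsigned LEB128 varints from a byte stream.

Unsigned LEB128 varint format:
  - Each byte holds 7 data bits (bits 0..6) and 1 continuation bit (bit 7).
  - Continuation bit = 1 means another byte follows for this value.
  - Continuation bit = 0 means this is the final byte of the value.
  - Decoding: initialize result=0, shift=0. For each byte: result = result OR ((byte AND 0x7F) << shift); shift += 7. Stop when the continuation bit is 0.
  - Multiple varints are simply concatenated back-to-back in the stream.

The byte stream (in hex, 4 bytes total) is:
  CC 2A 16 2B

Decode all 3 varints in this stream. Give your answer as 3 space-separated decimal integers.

Answer: 5452 22 43

Derivation:
  byte[0]=0xCC cont=1 payload=0x4C=76: acc |= 76<<0 -> acc=76 shift=7
  byte[1]=0x2A cont=0 payload=0x2A=42: acc |= 42<<7 -> acc=5452 shift=14 [end]
Varint 1: bytes[0:2] = CC 2A -> value 5452 (2 byte(s))
  byte[2]=0x16 cont=0 payload=0x16=22: acc |= 22<<0 -> acc=22 shift=7 [end]
Varint 2: bytes[2:3] = 16 -> value 22 (1 byte(s))
  byte[3]=0x2B cont=0 payload=0x2B=43: acc |= 43<<0 -> acc=43 shift=7 [end]
Varint 3: bytes[3:4] = 2B -> value 43 (1 byte(s))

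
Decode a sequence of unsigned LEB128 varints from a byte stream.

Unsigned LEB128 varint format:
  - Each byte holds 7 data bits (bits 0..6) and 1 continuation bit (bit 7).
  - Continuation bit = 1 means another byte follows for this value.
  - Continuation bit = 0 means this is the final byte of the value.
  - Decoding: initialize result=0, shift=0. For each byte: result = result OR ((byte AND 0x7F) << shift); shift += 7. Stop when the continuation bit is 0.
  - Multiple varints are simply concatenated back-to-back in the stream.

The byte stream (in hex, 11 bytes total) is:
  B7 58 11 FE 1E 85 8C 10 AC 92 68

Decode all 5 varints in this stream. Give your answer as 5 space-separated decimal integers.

Answer: 11319 17 3966 263685 1706284

Derivation:
  byte[0]=0xB7 cont=1 payload=0x37=55: acc |= 55<<0 -> acc=55 shift=7
  byte[1]=0x58 cont=0 payload=0x58=88: acc |= 88<<7 -> acc=11319 shift=14 [end]
Varint 1: bytes[0:2] = B7 58 -> value 11319 (2 byte(s))
  byte[2]=0x11 cont=0 payload=0x11=17: acc |= 17<<0 -> acc=17 shift=7 [end]
Varint 2: bytes[2:3] = 11 -> value 17 (1 byte(s))
  byte[3]=0xFE cont=1 payload=0x7E=126: acc |= 126<<0 -> acc=126 shift=7
  byte[4]=0x1E cont=0 payload=0x1E=30: acc |= 30<<7 -> acc=3966 shift=14 [end]
Varint 3: bytes[3:5] = FE 1E -> value 3966 (2 byte(s))
  byte[5]=0x85 cont=1 payload=0x05=5: acc |= 5<<0 -> acc=5 shift=7
  byte[6]=0x8C cont=1 payload=0x0C=12: acc |= 12<<7 -> acc=1541 shift=14
  byte[7]=0x10 cont=0 payload=0x10=16: acc |= 16<<14 -> acc=263685 shift=21 [end]
Varint 4: bytes[5:8] = 85 8C 10 -> value 263685 (3 byte(s))
  byte[8]=0xAC cont=1 payload=0x2C=44: acc |= 44<<0 -> acc=44 shift=7
  byte[9]=0x92 cont=1 payload=0x12=18: acc |= 18<<7 -> acc=2348 shift=14
  byte[10]=0x68 cont=0 payload=0x68=104: acc |= 104<<14 -> acc=1706284 shift=21 [end]
Varint 5: bytes[8:11] = AC 92 68 -> value 1706284 (3 byte(s))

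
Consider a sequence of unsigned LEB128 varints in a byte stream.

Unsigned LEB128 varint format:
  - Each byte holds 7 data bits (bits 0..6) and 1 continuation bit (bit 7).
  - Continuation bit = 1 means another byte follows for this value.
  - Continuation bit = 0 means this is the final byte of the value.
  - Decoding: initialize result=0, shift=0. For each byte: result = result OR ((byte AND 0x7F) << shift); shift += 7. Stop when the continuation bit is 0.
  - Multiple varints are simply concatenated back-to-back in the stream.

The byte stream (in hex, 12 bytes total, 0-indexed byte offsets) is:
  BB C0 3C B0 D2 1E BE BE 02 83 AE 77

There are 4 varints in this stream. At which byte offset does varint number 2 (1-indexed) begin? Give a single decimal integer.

Answer: 3

Derivation:
  byte[0]=0xBB cont=1 payload=0x3B=59: acc |= 59<<0 -> acc=59 shift=7
  byte[1]=0xC0 cont=1 payload=0x40=64: acc |= 64<<7 -> acc=8251 shift=14
  byte[2]=0x3C cont=0 payload=0x3C=60: acc |= 60<<14 -> acc=991291 shift=21 [end]
Varint 1: bytes[0:3] = BB C0 3C -> value 991291 (3 byte(s))
  byte[3]=0xB0 cont=1 payload=0x30=48: acc |= 48<<0 -> acc=48 shift=7
  byte[4]=0xD2 cont=1 payload=0x52=82: acc |= 82<<7 -> acc=10544 shift=14
  byte[5]=0x1E cont=0 payload=0x1E=30: acc |= 30<<14 -> acc=502064 shift=21 [end]
Varint 2: bytes[3:6] = B0 D2 1E -> value 502064 (3 byte(s))
  byte[6]=0xBE cont=1 payload=0x3E=62: acc |= 62<<0 -> acc=62 shift=7
  byte[7]=0xBE cont=1 payload=0x3E=62: acc |= 62<<7 -> acc=7998 shift=14
  byte[8]=0x02 cont=0 payload=0x02=2: acc |= 2<<14 -> acc=40766 shift=21 [end]
Varint 3: bytes[6:9] = BE BE 02 -> value 40766 (3 byte(s))
  byte[9]=0x83 cont=1 payload=0x03=3: acc |= 3<<0 -> acc=3 shift=7
  byte[10]=0xAE cont=1 payload=0x2E=46: acc |= 46<<7 -> acc=5891 shift=14
  byte[11]=0x77 cont=0 payload=0x77=119: acc |= 119<<14 -> acc=1955587 shift=21 [end]
Varint 4: bytes[9:12] = 83 AE 77 -> value 1955587 (3 byte(s))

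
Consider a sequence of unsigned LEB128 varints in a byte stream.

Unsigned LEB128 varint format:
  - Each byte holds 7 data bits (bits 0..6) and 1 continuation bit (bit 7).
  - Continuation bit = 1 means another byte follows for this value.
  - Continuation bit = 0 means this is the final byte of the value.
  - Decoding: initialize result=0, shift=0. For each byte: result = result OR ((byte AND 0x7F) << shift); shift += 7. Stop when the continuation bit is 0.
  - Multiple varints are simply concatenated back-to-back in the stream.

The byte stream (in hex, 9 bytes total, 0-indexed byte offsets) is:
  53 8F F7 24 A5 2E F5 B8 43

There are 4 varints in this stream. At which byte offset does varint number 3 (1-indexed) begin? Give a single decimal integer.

Answer: 4

Derivation:
  byte[0]=0x53 cont=0 payload=0x53=83: acc |= 83<<0 -> acc=83 shift=7 [end]
Varint 1: bytes[0:1] = 53 -> value 83 (1 byte(s))
  byte[1]=0x8F cont=1 payload=0x0F=15: acc |= 15<<0 -> acc=15 shift=7
  byte[2]=0xF7 cont=1 payload=0x77=119: acc |= 119<<7 -> acc=15247 shift=14
  byte[3]=0x24 cont=0 payload=0x24=36: acc |= 36<<14 -> acc=605071 shift=21 [end]
Varint 2: bytes[1:4] = 8F F7 24 -> value 605071 (3 byte(s))
  byte[4]=0xA5 cont=1 payload=0x25=37: acc |= 37<<0 -> acc=37 shift=7
  byte[5]=0x2E cont=0 payload=0x2E=46: acc |= 46<<7 -> acc=5925 shift=14 [end]
Varint 3: bytes[4:6] = A5 2E -> value 5925 (2 byte(s))
  byte[6]=0xF5 cont=1 payload=0x75=117: acc |= 117<<0 -> acc=117 shift=7
  byte[7]=0xB8 cont=1 payload=0x38=56: acc |= 56<<7 -> acc=7285 shift=14
  byte[8]=0x43 cont=0 payload=0x43=67: acc |= 67<<14 -> acc=1105013 shift=21 [end]
Varint 4: bytes[6:9] = F5 B8 43 -> value 1105013 (3 byte(s))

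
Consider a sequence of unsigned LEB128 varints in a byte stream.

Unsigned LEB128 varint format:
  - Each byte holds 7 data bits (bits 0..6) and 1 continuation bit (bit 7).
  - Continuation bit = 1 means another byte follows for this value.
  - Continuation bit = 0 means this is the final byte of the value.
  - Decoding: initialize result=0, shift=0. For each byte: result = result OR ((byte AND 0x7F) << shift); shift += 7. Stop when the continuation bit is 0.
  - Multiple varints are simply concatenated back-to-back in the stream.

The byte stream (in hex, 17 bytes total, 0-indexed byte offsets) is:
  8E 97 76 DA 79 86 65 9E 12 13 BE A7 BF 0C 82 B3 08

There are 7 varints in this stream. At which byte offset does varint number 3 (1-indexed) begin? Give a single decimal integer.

  byte[0]=0x8E cont=1 payload=0x0E=14: acc |= 14<<0 -> acc=14 shift=7
  byte[1]=0x97 cont=1 payload=0x17=23: acc |= 23<<7 -> acc=2958 shift=14
  byte[2]=0x76 cont=0 payload=0x76=118: acc |= 118<<14 -> acc=1936270 shift=21 [end]
Varint 1: bytes[0:3] = 8E 97 76 -> value 1936270 (3 byte(s))
  byte[3]=0xDA cont=1 payload=0x5A=90: acc |= 90<<0 -> acc=90 shift=7
  byte[4]=0x79 cont=0 payload=0x79=121: acc |= 121<<7 -> acc=15578 shift=14 [end]
Varint 2: bytes[3:5] = DA 79 -> value 15578 (2 byte(s))
  byte[5]=0x86 cont=1 payload=0x06=6: acc |= 6<<0 -> acc=6 shift=7
  byte[6]=0x65 cont=0 payload=0x65=101: acc |= 101<<7 -> acc=12934 shift=14 [end]
Varint 3: bytes[5:7] = 86 65 -> value 12934 (2 byte(s))
  byte[7]=0x9E cont=1 payload=0x1E=30: acc |= 30<<0 -> acc=30 shift=7
  byte[8]=0x12 cont=0 payload=0x12=18: acc |= 18<<7 -> acc=2334 shift=14 [end]
Varint 4: bytes[7:9] = 9E 12 -> value 2334 (2 byte(s))
  byte[9]=0x13 cont=0 payload=0x13=19: acc |= 19<<0 -> acc=19 shift=7 [end]
Varint 5: bytes[9:10] = 13 -> value 19 (1 byte(s))
  byte[10]=0xBE cont=1 payload=0x3E=62: acc |= 62<<0 -> acc=62 shift=7
  byte[11]=0xA7 cont=1 payload=0x27=39: acc |= 39<<7 -> acc=5054 shift=14
  byte[12]=0xBF cont=1 payload=0x3F=63: acc |= 63<<14 -> acc=1037246 shift=21
  byte[13]=0x0C cont=0 payload=0x0C=12: acc |= 12<<21 -> acc=26203070 shift=28 [end]
Varint 6: bytes[10:14] = BE A7 BF 0C -> value 26203070 (4 byte(s))
  byte[14]=0x82 cont=1 payload=0x02=2: acc |= 2<<0 -> acc=2 shift=7
  byte[15]=0xB3 cont=1 payload=0x33=51: acc |= 51<<7 -> acc=6530 shift=14
  byte[16]=0x08 cont=0 payload=0x08=8: acc |= 8<<14 -> acc=137602 shift=21 [end]
Varint 7: bytes[14:17] = 82 B3 08 -> value 137602 (3 byte(s))

Answer: 5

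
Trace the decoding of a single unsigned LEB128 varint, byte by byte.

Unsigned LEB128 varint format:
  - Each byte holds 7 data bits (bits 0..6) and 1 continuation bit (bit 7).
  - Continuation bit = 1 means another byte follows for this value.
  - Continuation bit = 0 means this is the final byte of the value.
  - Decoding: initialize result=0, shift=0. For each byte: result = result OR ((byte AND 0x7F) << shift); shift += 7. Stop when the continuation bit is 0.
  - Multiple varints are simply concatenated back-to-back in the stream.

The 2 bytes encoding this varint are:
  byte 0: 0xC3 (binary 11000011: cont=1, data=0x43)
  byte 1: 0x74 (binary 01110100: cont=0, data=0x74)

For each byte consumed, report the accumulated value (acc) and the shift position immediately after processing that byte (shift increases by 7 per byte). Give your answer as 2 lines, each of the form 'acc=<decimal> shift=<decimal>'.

Answer: acc=67 shift=7
acc=14915 shift=14

Derivation:
byte 0=0xC3: payload=0x43=67, contrib = 67<<0 = 67; acc -> 67, shift -> 7
byte 1=0x74: payload=0x74=116, contrib = 116<<7 = 14848; acc -> 14915, shift -> 14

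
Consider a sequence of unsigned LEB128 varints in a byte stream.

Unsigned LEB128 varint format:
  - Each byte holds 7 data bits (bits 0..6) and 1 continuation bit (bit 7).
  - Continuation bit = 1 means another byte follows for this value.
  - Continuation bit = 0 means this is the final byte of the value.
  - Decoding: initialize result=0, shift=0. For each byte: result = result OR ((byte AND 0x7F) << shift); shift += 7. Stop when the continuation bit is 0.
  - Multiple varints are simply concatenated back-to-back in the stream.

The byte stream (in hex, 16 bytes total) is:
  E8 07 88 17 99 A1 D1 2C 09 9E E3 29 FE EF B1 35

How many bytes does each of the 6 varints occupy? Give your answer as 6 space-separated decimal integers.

  byte[0]=0xE8 cont=1 payload=0x68=104: acc |= 104<<0 -> acc=104 shift=7
  byte[1]=0x07 cont=0 payload=0x07=7: acc |= 7<<7 -> acc=1000 shift=14 [end]
Varint 1: bytes[0:2] = E8 07 -> value 1000 (2 byte(s))
  byte[2]=0x88 cont=1 payload=0x08=8: acc |= 8<<0 -> acc=8 shift=7
  byte[3]=0x17 cont=0 payload=0x17=23: acc |= 23<<7 -> acc=2952 shift=14 [end]
Varint 2: bytes[2:4] = 88 17 -> value 2952 (2 byte(s))
  byte[4]=0x99 cont=1 payload=0x19=25: acc |= 25<<0 -> acc=25 shift=7
  byte[5]=0xA1 cont=1 payload=0x21=33: acc |= 33<<7 -> acc=4249 shift=14
  byte[6]=0xD1 cont=1 payload=0x51=81: acc |= 81<<14 -> acc=1331353 shift=21
  byte[7]=0x2C cont=0 payload=0x2C=44: acc |= 44<<21 -> acc=93606041 shift=28 [end]
Varint 3: bytes[4:8] = 99 A1 D1 2C -> value 93606041 (4 byte(s))
  byte[8]=0x09 cont=0 payload=0x09=9: acc |= 9<<0 -> acc=9 shift=7 [end]
Varint 4: bytes[8:9] = 09 -> value 9 (1 byte(s))
  byte[9]=0x9E cont=1 payload=0x1E=30: acc |= 30<<0 -> acc=30 shift=7
  byte[10]=0xE3 cont=1 payload=0x63=99: acc |= 99<<7 -> acc=12702 shift=14
  byte[11]=0x29 cont=0 payload=0x29=41: acc |= 41<<14 -> acc=684446 shift=21 [end]
Varint 5: bytes[9:12] = 9E E3 29 -> value 684446 (3 byte(s))
  byte[12]=0xFE cont=1 payload=0x7E=126: acc |= 126<<0 -> acc=126 shift=7
  byte[13]=0xEF cont=1 payload=0x6F=111: acc |= 111<<7 -> acc=14334 shift=14
  byte[14]=0xB1 cont=1 payload=0x31=49: acc |= 49<<14 -> acc=817150 shift=21
  byte[15]=0x35 cont=0 payload=0x35=53: acc |= 53<<21 -> acc=111966206 shift=28 [end]
Varint 6: bytes[12:16] = FE EF B1 35 -> value 111966206 (4 byte(s))

Answer: 2 2 4 1 3 4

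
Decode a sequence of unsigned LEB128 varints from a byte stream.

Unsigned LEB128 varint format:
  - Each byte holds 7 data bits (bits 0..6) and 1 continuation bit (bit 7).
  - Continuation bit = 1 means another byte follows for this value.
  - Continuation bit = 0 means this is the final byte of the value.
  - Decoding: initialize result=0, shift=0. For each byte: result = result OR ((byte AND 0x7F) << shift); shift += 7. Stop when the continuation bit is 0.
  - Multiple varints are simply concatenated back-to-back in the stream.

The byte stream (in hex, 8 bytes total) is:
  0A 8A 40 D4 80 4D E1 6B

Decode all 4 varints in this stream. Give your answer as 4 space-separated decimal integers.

Answer: 10 8202 1261652 13793

Derivation:
  byte[0]=0x0A cont=0 payload=0x0A=10: acc |= 10<<0 -> acc=10 shift=7 [end]
Varint 1: bytes[0:1] = 0A -> value 10 (1 byte(s))
  byte[1]=0x8A cont=1 payload=0x0A=10: acc |= 10<<0 -> acc=10 shift=7
  byte[2]=0x40 cont=0 payload=0x40=64: acc |= 64<<7 -> acc=8202 shift=14 [end]
Varint 2: bytes[1:3] = 8A 40 -> value 8202 (2 byte(s))
  byte[3]=0xD4 cont=1 payload=0x54=84: acc |= 84<<0 -> acc=84 shift=7
  byte[4]=0x80 cont=1 payload=0x00=0: acc |= 0<<7 -> acc=84 shift=14
  byte[5]=0x4D cont=0 payload=0x4D=77: acc |= 77<<14 -> acc=1261652 shift=21 [end]
Varint 3: bytes[3:6] = D4 80 4D -> value 1261652 (3 byte(s))
  byte[6]=0xE1 cont=1 payload=0x61=97: acc |= 97<<0 -> acc=97 shift=7
  byte[7]=0x6B cont=0 payload=0x6B=107: acc |= 107<<7 -> acc=13793 shift=14 [end]
Varint 4: bytes[6:8] = E1 6B -> value 13793 (2 byte(s))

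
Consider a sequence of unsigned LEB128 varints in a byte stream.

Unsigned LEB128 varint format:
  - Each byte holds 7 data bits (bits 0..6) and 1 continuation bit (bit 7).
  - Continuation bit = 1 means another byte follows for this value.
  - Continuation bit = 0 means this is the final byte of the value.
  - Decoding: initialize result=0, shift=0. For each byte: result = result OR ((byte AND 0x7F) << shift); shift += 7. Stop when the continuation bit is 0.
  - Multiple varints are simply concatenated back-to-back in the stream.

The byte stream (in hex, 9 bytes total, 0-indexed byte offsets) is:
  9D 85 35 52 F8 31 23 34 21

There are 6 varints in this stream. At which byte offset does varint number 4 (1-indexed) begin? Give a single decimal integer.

Answer: 6

Derivation:
  byte[0]=0x9D cont=1 payload=0x1D=29: acc |= 29<<0 -> acc=29 shift=7
  byte[1]=0x85 cont=1 payload=0x05=5: acc |= 5<<7 -> acc=669 shift=14
  byte[2]=0x35 cont=0 payload=0x35=53: acc |= 53<<14 -> acc=869021 shift=21 [end]
Varint 1: bytes[0:3] = 9D 85 35 -> value 869021 (3 byte(s))
  byte[3]=0x52 cont=0 payload=0x52=82: acc |= 82<<0 -> acc=82 shift=7 [end]
Varint 2: bytes[3:4] = 52 -> value 82 (1 byte(s))
  byte[4]=0xF8 cont=1 payload=0x78=120: acc |= 120<<0 -> acc=120 shift=7
  byte[5]=0x31 cont=0 payload=0x31=49: acc |= 49<<7 -> acc=6392 shift=14 [end]
Varint 3: bytes[4:6] = F8 31 -> value 6392 (2 byte(s))
  byte[6]=0x23 cont=0 payload=0x23=35: acc |= 35<<0 -> acc=35 shift=7 [end]
Varint 4: bytes[6:7] = 23 -> value 35 (1 byte(s))
  byte[7]=0x34 cont=0 payload=0x34=52: acc |= 52<<0 -> acc=52 shift=7 [end]
Varint 5: bytes[7:8] = 34 -> value 52 (1 byte(s))
  byte[8]=0x21 cont=0 payload=0x21=33: acc |= 33<<0 -> acc=33 shift=7 [end]
Varint 6: bytes[8:9] = 21 -> value 33 (1 byte(s))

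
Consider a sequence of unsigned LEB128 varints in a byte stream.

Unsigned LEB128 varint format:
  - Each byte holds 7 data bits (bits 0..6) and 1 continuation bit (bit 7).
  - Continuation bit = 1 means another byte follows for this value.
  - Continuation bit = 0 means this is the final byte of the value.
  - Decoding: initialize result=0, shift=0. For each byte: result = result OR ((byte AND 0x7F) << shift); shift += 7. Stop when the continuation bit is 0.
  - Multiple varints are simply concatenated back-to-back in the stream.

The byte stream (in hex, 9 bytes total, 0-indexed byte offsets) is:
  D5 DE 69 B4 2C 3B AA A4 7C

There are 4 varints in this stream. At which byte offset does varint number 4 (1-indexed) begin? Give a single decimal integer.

  byte[0]=0xD5 cont=1 payload=0x55=85: acc |= 85<<0 -> acc=85 shift=7
  byte[1]=0xDE cont=1 payload=0x5E=94: acc |= 94<<7 -> acc=12117 shift=14
  byte[2]=0x69 cont=0 payload=0x69=105: acc |= 105<<14 -> acc=1732437 shift=21 [end]
Varint 1: bytes[0:3] = D5 DE 69 -> value 1732437 (3 byte(s))
  byte[3]=0xB4 cont=1 payload=0x34=52: acc |= 52<<0 -> acc=52 shift=7
  byte[4]=0x2C cont=0 payload=0x2C=44: acc |= 44<<7 -> acc=5684 shift=14 [end]
Varint 2: bytes[3:5] = B4 2C -> value 5684 (2 byte(s))
  byte[5]=0x3B cont=0 payload=0x3B=59: acc |= 59<<0 -> acc=59 shift=7 [end]
Varint 3: bytes[5:6] = 3B -> value 59 (1 byte(s))
  byte[6]=0xAA cont=1 payload=0x2A=42: acc |= 42<<0 -> acc=42 shift=7
  byte[7]=0xA4 cont=1 payload=0x24=36: acc |= 36<<7 -> acc=4650 shift=14
  byte[8]=0x7C cont=0 payload=0x7C=124: acc |= 124<<14 -> acc=2036266 shift=21 [end]
Varint 4: bytes[6:9] = AA A4 7C -> value 2036266 (3 byte(s))

Answer: 6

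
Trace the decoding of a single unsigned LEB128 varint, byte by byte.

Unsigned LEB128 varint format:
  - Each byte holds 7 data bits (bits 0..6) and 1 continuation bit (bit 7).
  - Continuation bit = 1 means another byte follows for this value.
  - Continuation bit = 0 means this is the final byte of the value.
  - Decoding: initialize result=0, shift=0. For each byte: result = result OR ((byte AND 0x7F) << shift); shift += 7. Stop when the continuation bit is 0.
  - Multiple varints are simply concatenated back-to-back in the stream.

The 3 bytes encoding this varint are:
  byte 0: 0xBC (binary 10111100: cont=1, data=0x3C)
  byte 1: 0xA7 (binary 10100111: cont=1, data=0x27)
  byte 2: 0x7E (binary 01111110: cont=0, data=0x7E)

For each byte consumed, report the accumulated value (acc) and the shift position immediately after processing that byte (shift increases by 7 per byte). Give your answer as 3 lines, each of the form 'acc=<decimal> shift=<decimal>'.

byte 0=0xBC: payload=0x3C=60, contrib = 60<<0 = 60; acc -> 60, shift -> 7
byte 1=0xA7: payload=0x27=39, contrib = 39<<7 = 4992; acc -> 5052, shift -> 14
byte 2=0x7E: payload=0x7E=126, contrib = 126<<14 = 2064384; acc -> 2069436, shift -> 21

Answer: acc=60 shift=7
acc=5052 shift=14
acc=2069436 shift=21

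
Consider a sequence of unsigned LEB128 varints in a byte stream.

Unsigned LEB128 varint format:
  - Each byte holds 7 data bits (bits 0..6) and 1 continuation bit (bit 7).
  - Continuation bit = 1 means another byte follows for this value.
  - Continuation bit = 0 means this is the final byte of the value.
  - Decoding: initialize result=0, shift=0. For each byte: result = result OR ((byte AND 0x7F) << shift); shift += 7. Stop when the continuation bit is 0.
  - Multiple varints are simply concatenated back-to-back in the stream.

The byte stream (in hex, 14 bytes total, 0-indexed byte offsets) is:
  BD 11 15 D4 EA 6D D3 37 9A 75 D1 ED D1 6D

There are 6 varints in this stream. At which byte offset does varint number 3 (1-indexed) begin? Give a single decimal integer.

  byte[0]=0xBD cont=1 payload=0x3D=61: acc |= 61<<0 -> acc=61 shift=7
  byte[1]=0x11 cont=0 payload=0x11=17: acc |= 17<<7 -> acc=2237 shift=14 [end]
Varint 1: bytes[0:2] = BD 11 -> value 2237 (2 byte(s))
  byte[2]=0x15 cont=0 payload=0x15=21: acc |= 21<<0 -> acc=21 shift=7 [end]
Varint 2: bytes[2:3] = 15 -> value 21 (1 byte(s))
  byte[3]=0xD4 cont=1 payload=0x54=84: acc |= 84<<0 -> acc=84 shift=7
  byte[4]=0xEA cont=1 payload=0x6A=106: acc |= 106<<7 -> acc=13652 shift=14
  byte[5]=0x6D cont=0 payload=0x6D=109: acc |= 109<<14 -> acc=1799508 shift=21 [end]
Varint 3: bytes[3:6] = D4 EA 6D -> value 1799508 (3 byte(s))
  byte[6]=0xD3 cont=1 payload=0x53=83: acc |= 83<<0 -> acc=83 shift=7
  byte[7]=0x37 cont=0 payload=0x37=55: acc |= 55<<7 -> acc=7123 shift=14 [end]
Varint 4: bytes[6:8] = D3 37 -> value 7123 (2 byte(s))
  byte[8]=0x9A cont=1 payload=0x1A=26: acc |= 26<<0 -> acc=26 shift=7
  byte[9]=0x75 cont=0 payload=0x75=117: acc |= 117<<7 -> acc=15002 shift=14 [end]
Varint 5: bytes[8:10] = 9A 75 -> value 15002 (2 byte(s))
  byte[10]=0xD1 cont=1 payload=0x51=81: acc |= 81<<0 -> acc=81 shift=7
  byte[11]=0xED cont=1 payload=0x6D=109: acc |= 109<<7 -> acc=14033 shift=14
  byte[12]=0xD1 cont=1 payload=0x51=81: acc |= 81<<14 -> acc=1341137 shift=21
  byte[13]=0x6D cont=0 payload=0x6D=109: acc |= 109<<21 -> acc=229930705 shift=28 [end]
Varint 6: bytes[10:14] = D1 ED D1 6D -> value 229930705 (4 byte(s))

Answer: 3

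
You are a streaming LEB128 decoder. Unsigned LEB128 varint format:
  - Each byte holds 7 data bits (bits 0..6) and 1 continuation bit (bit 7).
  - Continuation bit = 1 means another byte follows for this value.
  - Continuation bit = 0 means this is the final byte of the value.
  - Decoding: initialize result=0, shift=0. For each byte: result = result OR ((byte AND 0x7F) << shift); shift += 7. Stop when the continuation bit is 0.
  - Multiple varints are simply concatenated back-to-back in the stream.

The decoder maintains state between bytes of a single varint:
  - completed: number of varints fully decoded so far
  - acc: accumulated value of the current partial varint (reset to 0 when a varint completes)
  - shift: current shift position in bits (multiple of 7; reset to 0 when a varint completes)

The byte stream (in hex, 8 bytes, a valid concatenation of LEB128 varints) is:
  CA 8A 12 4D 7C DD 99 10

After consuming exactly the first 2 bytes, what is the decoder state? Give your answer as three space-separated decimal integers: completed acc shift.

byte[0]=0xCA cont=1 payload=0x4A: acc |= 74<<0 -> completed=0 acc=74 shift=7
byte[1]=0x8A cont=1 payload=0x0A: acc |= 10<<7 -> completed=0 acc=1354 shift=14

Answer: 0 1354 14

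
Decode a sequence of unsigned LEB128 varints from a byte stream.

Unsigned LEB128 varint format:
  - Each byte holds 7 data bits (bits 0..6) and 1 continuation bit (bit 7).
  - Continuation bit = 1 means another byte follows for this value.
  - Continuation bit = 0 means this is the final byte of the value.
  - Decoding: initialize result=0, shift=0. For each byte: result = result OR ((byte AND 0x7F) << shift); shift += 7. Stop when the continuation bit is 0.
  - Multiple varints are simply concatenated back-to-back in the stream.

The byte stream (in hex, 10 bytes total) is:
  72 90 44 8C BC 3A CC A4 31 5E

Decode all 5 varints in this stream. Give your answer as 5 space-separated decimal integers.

  byte[0]=0x72 cont=0 payload=0x72=114: acc |= 114<<0 -> acc=114 shift=7 [end]
Varint 1: bytes[0:1] = 72 -> value 114 (1 byte(s))
  byte[1]=0x90 cont=1 payload=0x10=16: acc |= 16<<0 -> acc=16 shift=7
  byte[2]=0x44 cont=0 payload=0x44=68: acc |= 68<<7 -> acc=8720 shift=14 [end]
Varint 2: bytes[1:3] = 90 44 -> value 8720 (2 byte(s))
  byte[3]=0x8C cont=1 payload=0x0C=12: acc |= 12<<0 -> acc=12 shift=7
  byte[4]=0xBC cont=1 payload=0x3C=60: acc |= 60<<7 -> acc=7692 shift=14
  byte[5]=0x3A cont=0 payload=0x3A=58: acc |= 58<<14 -> acc=957964 shift=21 [end]
Varint 3: bytes[3:6] = 8C BC 3A -> value 957964 (3 byte(s))
  byte[6]=0xCC cont=1 payload=0x4C=76: acc |= 76<<0 -> acc=76 shift=7
  byte[7]=0xA4 cont=1 payload=0x24=36: acc |= 36<<7 -> acc=4684 shift=14
  byte[8]=0x31 cont=0 payload=0x31=49: acc |= 49<<14 -> acc=807500 shift=21 [end]
Varint 4: bytes[6:9] = CC A4 31 -> value 807500 (3 byte(s))
  byte[9]=0x5E cont=0 payload=0x5E=94: acc |= 94<<0 -> acc=94 shift=7 [end]
Varint 5: bytes[9:10] = 5E -> value 94 (1 byte(s))

Answer: 114 8720 957964 807500 94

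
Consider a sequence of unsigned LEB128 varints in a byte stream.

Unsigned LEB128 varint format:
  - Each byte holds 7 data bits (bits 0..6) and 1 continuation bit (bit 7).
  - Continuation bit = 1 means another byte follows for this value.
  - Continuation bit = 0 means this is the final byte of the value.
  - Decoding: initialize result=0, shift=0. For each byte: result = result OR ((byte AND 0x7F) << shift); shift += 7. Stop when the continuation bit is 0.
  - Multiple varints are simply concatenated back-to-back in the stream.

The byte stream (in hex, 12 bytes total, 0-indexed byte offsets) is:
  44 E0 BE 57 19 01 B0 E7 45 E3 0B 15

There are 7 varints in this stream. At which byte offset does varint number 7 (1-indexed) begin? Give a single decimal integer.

  byte[0]=0x44 cont=0 payload=0x44=68: acc |= 68<<0 -> acc=68 shift=7 [end]
Varint 1: bytes[0:1] = 44 -> value 68 (1 byte(s))
  byte[1]=0xE0 cont=1 payload=0x60=96: acc |= 96<<0 -> acc=96 shift=7
  byte[2]=0xBE cont=1 payload=0x3E=62: acc |= 62<<7 -> acc=8032 shift=14
  byte[3]=0x57 cont=0 payload=0x57=87: acc |= 87<<14 -> acc=1433440 shift=21 [end]
Varint 2: bytes[1:4] = E0 BE 57 -> value 1433440 (3 byte(s))
  byte[4]=0x19 cont=0 payload=0x19=25: acc |= 25<<0 -> acc=25 shift=7 [end]
Varint 3: bytes[4:5] = 19 -> value 25 (1 byte(s))
  byte[5]=0x01 cont=0 payload=0x01=1: acc |= 1<<0 -> acc=1 shift=7 [end]
Varint 4: bytes[5:6] = 01 -> value 1 (1 byte(s))
  byte[6]=0xB0 cont=1 payload=0x30=48: acc |= 48<<0 -> acc=48 shift=7
  byte[7]=0xE7 cont=1 payload=0x67=103: acc |= 103<<7 -> acc=13232 shift=14
  byte[8]=0x45 cont=0 payload=0x45=69: acc |= 69<<14 -> acc=1143728 shift=21 [end]
Varint 5: bytes[6:9] = B0 E7 45 -> value 1143728 (3 byte(s))
  byte[9]=0xE3 cont=1 payload=0x63=99: acc |= 99<<0 -> acc=99 shift=7
  byte[10]=0x0B cont=0 payload=0x0B=11: acc |= 11<<7 -> acc=1507 shift=14 [end]
Varint 6: bytes[9:11] = E3 0B -> value 1507 (2 byte(s))
  byte[11]=0x15 cont=0 payload=0x15=21: acc |= 21<<0 -> acc=21 shift=7 [end]
Varint 7: bytes[11:12] = 15 -> value 21 (1 byte(s))

Answer: 11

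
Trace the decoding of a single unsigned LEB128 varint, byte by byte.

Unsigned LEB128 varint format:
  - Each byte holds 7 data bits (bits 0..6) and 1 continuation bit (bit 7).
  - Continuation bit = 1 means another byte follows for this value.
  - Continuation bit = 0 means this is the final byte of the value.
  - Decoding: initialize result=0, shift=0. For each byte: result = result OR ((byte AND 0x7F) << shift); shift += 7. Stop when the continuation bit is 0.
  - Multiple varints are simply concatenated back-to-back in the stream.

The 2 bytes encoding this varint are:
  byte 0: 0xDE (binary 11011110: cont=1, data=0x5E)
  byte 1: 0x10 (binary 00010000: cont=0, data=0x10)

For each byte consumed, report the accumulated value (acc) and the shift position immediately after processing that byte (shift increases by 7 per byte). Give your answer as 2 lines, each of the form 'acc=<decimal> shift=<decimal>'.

byte 0=0xDE: payload=0x5E=94, contrib = 94<<0 = 94; acc -> 94, shift -> 7
byte 1=0x10: payload=0x10=16, contrib = 16<<7 = 2048; acc -> 2142, shift -> 14

Answer: acc=94 shift=7
acc=2142 shift=14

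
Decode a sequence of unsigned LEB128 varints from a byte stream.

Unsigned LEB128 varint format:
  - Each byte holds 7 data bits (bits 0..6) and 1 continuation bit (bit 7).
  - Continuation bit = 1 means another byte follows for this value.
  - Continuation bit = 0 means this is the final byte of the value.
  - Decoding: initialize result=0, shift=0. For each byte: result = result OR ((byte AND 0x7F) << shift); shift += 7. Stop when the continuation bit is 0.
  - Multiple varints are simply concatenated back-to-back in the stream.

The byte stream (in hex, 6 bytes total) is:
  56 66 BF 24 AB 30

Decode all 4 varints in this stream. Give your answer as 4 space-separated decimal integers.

  byte[0]=0x56 cont=0 payload=0x56=86: acc |= 86<<0 -> acc=86 shift=7 [end]
Varint 1: bytes[0:1] = 56 -> value 86 (1 byte(s))
  byte[1]=0x66 cont=0 payload=0x66=102: acc |= 102<<0 -> acc=102 shift=7 [end]
Varint 2: bytes[1:2] = 66 -> value 102 (1 byte(s))
  byte[2]=0xBF cont=1 payload=0x3F=63: acc |= 63<<0 -> acc=63 shift=7
  byte[3]=0x24 cont=0 payload=0x24=36: acc |= 36<<7 -> acc=4671 shift=14 [end]
Varint 3: bytes[2:4] = BF 24 -> value 4671 (2 byte(s))
  byte[4]=0xAB cont=1 payload=0x2B=43: acc |= 43<<0 -> acc=43 shift=7
  byte[5]=0x30 cont=0 payload=0x30=48: acc |= 48<<7 -> acc=6187 shift=14 [end]
Varint 4: bytes[4:6] = AB 30 -> value 6187 (2 byte(s))

Answer: 86 102 4671 6187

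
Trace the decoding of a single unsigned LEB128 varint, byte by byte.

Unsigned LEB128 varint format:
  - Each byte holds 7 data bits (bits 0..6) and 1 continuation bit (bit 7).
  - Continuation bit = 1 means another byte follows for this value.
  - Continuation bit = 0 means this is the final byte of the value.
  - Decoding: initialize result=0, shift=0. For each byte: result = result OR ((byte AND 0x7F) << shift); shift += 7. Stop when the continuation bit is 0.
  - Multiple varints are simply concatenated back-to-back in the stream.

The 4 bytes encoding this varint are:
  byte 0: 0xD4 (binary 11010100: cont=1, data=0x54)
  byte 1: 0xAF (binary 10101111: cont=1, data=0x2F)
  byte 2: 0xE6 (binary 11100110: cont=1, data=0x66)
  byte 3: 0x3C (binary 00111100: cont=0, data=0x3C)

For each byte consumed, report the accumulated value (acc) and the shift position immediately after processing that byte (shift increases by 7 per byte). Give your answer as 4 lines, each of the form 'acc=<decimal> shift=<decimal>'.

byte 0=0xD4: payload=0x54=84, contrib = 84<<0 = 84; acc -> 84, shift -> 7
byte 1=0xAF: payload=0x2F=47, contrib = 47<<7 = 6016; acc -> 6100, shift -> 14
byte 2=0xE6: payload=0x66=102, contrib = 102<<14 = 1671168; acc -> 1677268, shift -> 21
byte 3=0x3C: payload=0x3C=60, contrib = 60<<21 = 125829120; acc -> 127506388, shift -> 28

Answer: acc=84 shift=7
acc=6100 shift=14
acc=1677268 shift=21
acc=127506388 shift=28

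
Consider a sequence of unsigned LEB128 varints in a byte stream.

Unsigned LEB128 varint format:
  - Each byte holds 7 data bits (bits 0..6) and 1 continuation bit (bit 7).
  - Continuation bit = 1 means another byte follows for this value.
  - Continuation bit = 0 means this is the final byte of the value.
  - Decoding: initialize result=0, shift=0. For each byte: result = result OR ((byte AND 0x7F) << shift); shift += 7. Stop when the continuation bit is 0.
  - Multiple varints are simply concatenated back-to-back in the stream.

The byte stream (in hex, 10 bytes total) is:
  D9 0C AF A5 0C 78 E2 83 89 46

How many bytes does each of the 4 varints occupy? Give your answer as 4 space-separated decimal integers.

Answer: 2 3 1 4

Derivation:
  byte[0]=0xD9 cont=1 payload=0x59=89: acc |= 89<<0 -> acc=89 shift=7
  byte[1]=0x0C cont=0 payload=0x0C=12: acc |= 12<<7 -> acc=1625 shift=14 [end]
Varint 1: bytes[0:2] = D9 0C -> value 1625 (2 byte(s))
  byte[2]=0xAF cont=1 payload=0x2F=47: acc |= 47<<0 -> acc=47 shift=7
  byte[3]=0xA5 cont=1 payload=0x25=37: acc |= 37<<7 -> acc=4783 shift=14
  byte[4]=0x0C cont=0 payload=0x0C=12: acc |= 12<<14 -> acc=201391 shift=21 [end]
Varint 2: bytes[2:5] = AF A5 0C -> value 201391 (3 byte(s))
  byte[5]=0x78 cont=0 payload=0x78=120: acc |= 120<<0 -> acc=120 shift=7 [end]
Varint 3: bytes[5:6] = 78 -> value 120 (1 byte(s))
  byte[6]=0xE2 cont=1 payload=0x62=98: acc |= 98<<0 -> acc=98 shift=7
  byte[7]=0x83 cont=1 payload=0x03=3: acc |= 3<<7 -> acc=482 shift=14
  byte[8]=0x89 cont=1 payload=0x09=9: acc |= 9<<14 -> acc=147938 shift=21
  byte[9]=0x46 cont=0 payload=0x46=70: acc |= 70<<21 -> acc=146948578 shift=28 [end]
Varint 4: bytes[6:10] = E2 83 89 46 -> value 146948578 (4 byte(s))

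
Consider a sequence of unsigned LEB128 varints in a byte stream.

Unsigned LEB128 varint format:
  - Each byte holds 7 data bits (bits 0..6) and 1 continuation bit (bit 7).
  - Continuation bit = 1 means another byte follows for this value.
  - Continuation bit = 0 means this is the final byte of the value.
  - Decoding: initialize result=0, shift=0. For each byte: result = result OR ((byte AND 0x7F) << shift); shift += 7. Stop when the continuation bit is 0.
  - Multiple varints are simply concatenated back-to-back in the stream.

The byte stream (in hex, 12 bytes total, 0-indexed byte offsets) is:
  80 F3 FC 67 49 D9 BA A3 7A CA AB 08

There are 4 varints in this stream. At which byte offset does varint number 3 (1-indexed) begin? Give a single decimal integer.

  byte[0]=0x80 cont=1 payload=0x00=0: acc |= 0<<0 -> acc=0 shift=7
  byte[1]=0xF3 cont=1 payload=0x73=115: acc |= 115<<7 -> acc=14720 shift=14
  byte[2]=0xFC cont=1 payload=0x7C=124: acc |= 124<<14 -> acc=2046336 shift=21
  byte[3]=0x67 cont=0 payload=0x67=103: acc |= 103<<21 -> acc=218052992 shift=28 [end]
Varint 1: bytes[0:4] = 80 F3 FC 67 -> value 218052992 (4 byte(s))
  byte[4]=0x49 cont=0 payload=0x49=73: acc |= 73<<0 -> acc=73 shift=7 [end]
Varint 2: bytes[4:5] = 49 -> value 73 (1 byte(s))
  byte[5]=0xD9 cont=1 payload=0x59=89: acc |= 89<<0 -> acc=89 shift=7
  byte[6]=0xBA cont=1 payload=0x3A=58: acc |= 58<<7 -> acc=7513 shift=14
  byte[7]=0xA3 cont=1 payload=0x23=35: acc |= 35<<14 -> acc=580953 shift=21
  byte[8]=0x7A cont=0 payload=0x7A=122: acc |= 122<<21 -> acc=256433497 shift=28 [end]
Varint 3: bytes[5:9] = D9 BA A3 7A -> value 256433497 (4 byte(s))
  byte[9]=0xCA cont=1 payload=0x4A=74: acc |= 74<<0 -> acc=74 shift=7
  byte[10]=0xAB cont=1 payload=0x2B=43: acc |= 43<<7 -> acc=5578 shift=14
  byte[11]=0x08 cont=0 payload=0x08=8: acc |= 8<<14 -> acc=136650 shift=21 [end]
Varint 4: bytes[9:12] = CA AB 08 -> value 136650 (3 byte(s))

Answer: 5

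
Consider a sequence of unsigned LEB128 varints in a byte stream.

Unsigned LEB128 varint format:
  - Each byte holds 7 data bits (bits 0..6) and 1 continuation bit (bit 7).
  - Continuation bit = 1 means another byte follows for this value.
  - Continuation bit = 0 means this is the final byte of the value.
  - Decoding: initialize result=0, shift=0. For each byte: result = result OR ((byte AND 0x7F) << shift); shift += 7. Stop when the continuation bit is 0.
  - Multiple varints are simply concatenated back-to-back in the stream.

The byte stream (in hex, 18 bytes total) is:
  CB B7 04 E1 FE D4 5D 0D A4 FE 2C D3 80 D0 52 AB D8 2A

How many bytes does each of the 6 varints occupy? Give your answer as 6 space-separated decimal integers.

  byte[0]=0xCB cont=1 payload=0x4B=75: acc |= 75<<0 -> acc=75 shift=7
  byte[1]=0xB7 cont=1 payload=0x37=55: acc |= 55<<7 -> acc=7115 shift=14
  byte[2]=0x04 cont=0 payload=0x04=4: acc |= 4<<14 -> acc=72651 shift=21 [end]
Varint 1: bytes[0:3] = CB B7 04 -> value 72651 (3 byte(s))
  byte[3]=0xE1 cont=1 payload=0x61=97: acc |= 97<<0 -> acc=97 shift=7
  byte[4]=0xFE cont=1 payload=0x7E=126: acc |= 126<<7 -> acc=16225 shift=14
  byte[5]=0xD4 cont=1 payload=0x54=84: acc |= 84<<14 -> acc=1392481 shift=21
  byte[6]=0x5D cont=0 payload=0x5D=93: acc |= 93<<21 -> acc=196427617 shift=28 [end]
Varint 2: bytes[3:7] = E1 FE D4 5D -> value 196427617 (4 byte(s))
  byte[7]=0x0D cont=0 payload=0x0D=13: acc |= 13<<0 -> acc=13 shift=7 [end]
Varint 3: bytes[7:8] = 0D -> value 13 (1 byte(s))
  byte[8]=0xA4 cont=1 payload=0x24=36: acc |= 36<<0 -> acc=36 shift=7
  byte[9]=0xFE cont=1 payload=0x7E=126: acc |= 126<<7 -> acc=16164 shift=14
  byte[10]=0x2C cont=0 payload=0x2C=44: acc |= 44<<14 -> acc=737060 shift=21 [end]
Varint 4: bytes[8:11] = A4 FE 2C -> value 737060 (3 byte(s))
  byte[11]=0xD3 cont=1 payload=0x53=83: acc |= 83<<0 -> acc=83 shift=7
  byte[12]=0x80 cont=1 payload=0x00=0: acc |= 0<<7 -> acc=83 shift=14
  byte[13]=0xD0 cont=1 payload=0x50=80: acc |= 80<<14 -> acc=1310803 shift=21
  byte[14]=0x52 cont=0 payload=0x52=82: acc |= 82<<21 -> acc=173277267 shift=28 [end]
Varint 5: bytes[11:15] = D3 80 D0 52 -> value 173277267 (4 byte(s))
  byte[15]=0xAB cont=1 payload=0x2B=43: acc |= 43<<0 -> acc=43 shift=7
  byte[16]=0xD8 cont=1 payload=0x58=88: acc |= 88<<7 -> acc=11307 shift=14
  byte[17]=0x2A cont=0 payload=0x2A=42: acc |= 42<<14 -> acc=699435 shift=21 [end]
Varint 6: bytes[15:18] = AB D8 2A -> value 699435 (3 byte(s))

Answer: 3 4 1 3 4 3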